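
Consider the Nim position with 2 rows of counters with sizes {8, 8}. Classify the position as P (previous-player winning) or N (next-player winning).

Bitwise XOR of the heap sizes:
  1000  (8)
  1000  (8)
  ----
  0000  (0)
The nim-sum is 0, so this is a P-position: the player to move is in a losing position under optimal play.

P-position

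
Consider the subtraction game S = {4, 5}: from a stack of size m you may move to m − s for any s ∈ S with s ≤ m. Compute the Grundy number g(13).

1

Grundy values for subtraction set {4, 5}:
g(0) = mex{} = 0
g(1) = mex{} = 0
g(2) = mex{} = 0
g(3) = mex{} = 0
g(4) = mex{0} = 1
g(5) = mex{0} = 1
g(6) = mex{0} = 1
g(7) = mex{0} = 1
g(8) = mex{0,1} = 2
g(9) = mex{1} = 0
g(10) = mex{1} = 0
g(11) = mex{1} = 0
g(12) = mex{1,2} = 0
g(13) = mex{0,2} = 1
So g(13) = 1.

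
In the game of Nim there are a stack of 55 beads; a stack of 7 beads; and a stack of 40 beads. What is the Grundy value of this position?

24

In binary:
  110111  (55)
  000111  (7)
  101000  (40)
  ------
  011000  (24)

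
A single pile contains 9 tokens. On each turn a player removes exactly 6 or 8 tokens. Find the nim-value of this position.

Compute g(0), g(1), … for moves {6, 8}:
g(0) = mex{} = 0
g(1) = mex{} = 0
g(2) = mex{} = 0
g(3) = mex{} = 0
g(4) = mex{} = 0
g(5) = mex{} = 0
g(6) = mex{0} = 1
g(7) = mex{0} = 1
g(8) = mex{0} = 1
g(9) = mex{0} = 1
So g(9) = 1.

1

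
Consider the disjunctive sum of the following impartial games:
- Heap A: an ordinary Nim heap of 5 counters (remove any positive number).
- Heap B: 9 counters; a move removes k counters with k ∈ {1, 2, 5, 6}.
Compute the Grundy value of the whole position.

Heap A is a plain Nim heap of size 5, so its Grundy value is 5.
Grundy values for heap B (subtraction set {1, 2, 5, 6}):
g(0) = mex{} = 0
g(1) = mex{0} = 1
g(2) = mex{0,1} = 2
g(3) = mex{1,2} = 0
g(4) = mex{0,2} = 1
g(5) = mex{0,1} = 2
g(6) = mex{0,1,2} = 3
g(7) = mex{1,2,3} = 0
g(8) = mex{0,2,3} = 1
g(9) = mex{0,1} = 2
So g(9) = 2.
The value of a disjunctive sum is the nim-sum of the parts.
Combined value = 5 XOR 2 = 7.

7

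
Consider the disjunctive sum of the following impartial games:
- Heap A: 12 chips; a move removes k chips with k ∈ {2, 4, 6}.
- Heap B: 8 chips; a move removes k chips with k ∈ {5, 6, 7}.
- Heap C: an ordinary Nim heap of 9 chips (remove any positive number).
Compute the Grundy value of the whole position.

10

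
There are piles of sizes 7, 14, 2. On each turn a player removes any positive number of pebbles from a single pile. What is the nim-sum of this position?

11

Nim-sum: 7 XOR 14 XOR 2 = 11.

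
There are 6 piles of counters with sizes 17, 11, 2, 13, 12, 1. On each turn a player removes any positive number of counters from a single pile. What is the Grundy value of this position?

Nim-sum: 17 ^ 11 ^ 2 ^ 13 ^ 12 ^ 1 = 24.

24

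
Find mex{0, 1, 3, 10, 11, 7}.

2

The values 0, 1 are all present; 2 is the first non-negative integer missing from the set.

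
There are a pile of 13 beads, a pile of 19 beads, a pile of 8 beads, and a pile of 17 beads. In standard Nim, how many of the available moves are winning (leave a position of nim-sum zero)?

Compute the nim-sum pairwise:
13 ⊕ 19 = 30
30 ⊕ 8 = 22
22 ⊕ 17 = 7
The overall nim-sum is X = 7. A pile of size p has a winning move iff p XOR X < p (reduce it to p XOR X).
  13: 13 XOR 7 = 10 < 13 — winning move (to 10).
  19: 19 XOR 7 = 20 ≥ 19 — no move.
  8: 8 XOR 7 = 15 ≥ 8 — no move.
  17: 17 XOR 7 = 22 ≥ 17 — no move.
That gives 1 winning move.

1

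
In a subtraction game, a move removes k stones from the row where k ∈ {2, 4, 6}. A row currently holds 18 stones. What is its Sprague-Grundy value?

Build the Grundy sequence with g(k) = mex{g(k−s) : s ∈ {2, 4, 6}, s ≤ k}:
k:     0  1  2  3  4  5  6  7  8  9 10 11 12 13 14 15 16 17 18
g(k):  0  0  1  1  2  2  3  3  0  0  1  1  2  2  3  3  0  0  1
So g(18) = 1.

1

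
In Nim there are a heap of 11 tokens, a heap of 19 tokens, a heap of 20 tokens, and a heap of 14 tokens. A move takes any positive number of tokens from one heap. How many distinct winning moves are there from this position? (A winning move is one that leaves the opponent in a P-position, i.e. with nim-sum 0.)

3

Write each in binary and XOR column by column:
  01011  (11)
  10011  (19)
  10100  (20)
  01110  (14)
  -----
  00010  (2)
The overall nim-sum is X = 2. A heap of size p has a winning move iff p XOR X < p (reduce it to p XOR X).
  11: 11 XOR 2 = 9 < 11 — winning move (to 9).
  19: 19 XOR 2 = 17 < 19 — winning move (to 17).
  20: 20 XOR 2 = 22 ≥ 20 — no move.
  14: 14 XOR 2 = 12 < 14 — winning move (to 12).
That gives 3 winning moves.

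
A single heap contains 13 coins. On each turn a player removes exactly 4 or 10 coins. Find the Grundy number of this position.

1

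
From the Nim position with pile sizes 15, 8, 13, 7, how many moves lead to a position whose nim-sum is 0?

Nim-sum: 15 XOR 8 XOR 13 XOR 7 = 13.
The overall nim-sum is X = 13. A pile of size p has a winning move iff p XOR X < p (reduce it to p XOR X).
  15: 15 XOR 13 = 2 < 15 — winning move (to 2).
  8: 8 XOR 13 = 5 < 8 — winning move (to 5).
  13: 13 XOR 13 = 0 < 13 — winning move (to 0).
  7: 7 XOR 13 = 10 ≥ 7 — no move.
That gives 3 winning moves.

3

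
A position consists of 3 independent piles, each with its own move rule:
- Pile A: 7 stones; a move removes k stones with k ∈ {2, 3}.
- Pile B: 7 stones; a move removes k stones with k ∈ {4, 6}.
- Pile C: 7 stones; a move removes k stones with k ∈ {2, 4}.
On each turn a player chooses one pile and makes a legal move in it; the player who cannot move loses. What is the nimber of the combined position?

0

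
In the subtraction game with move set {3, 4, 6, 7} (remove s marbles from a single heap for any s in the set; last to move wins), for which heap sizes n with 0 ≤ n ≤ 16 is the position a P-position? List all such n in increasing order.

Grundy values for subtraction set {3, 4, 6, 7}:
k:     0  1  2  3  4  5  6  7  8  9 10 11 12 13 14 15 16
g(k):  0  0  0  1  1  1  2  2  2  3  0  0  0  1  1  1  2
The P-positions (g = 0) in 0..16 are 0, 1, 2, 10, 11, 12.

0, 1, 2, 10, 11, 12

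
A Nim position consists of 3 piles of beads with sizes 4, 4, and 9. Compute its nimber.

9

Compute the nim-sum pairwise:
4 XOR 4 = 0
0 XOR 9 = 9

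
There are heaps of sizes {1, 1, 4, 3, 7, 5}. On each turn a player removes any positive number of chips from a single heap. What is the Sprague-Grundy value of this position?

5

In binary:
  001  (1)
  001  (1)
  100  (4)
  011  (3)
  111  (7)
  101  (5)
  ---
  101  (5)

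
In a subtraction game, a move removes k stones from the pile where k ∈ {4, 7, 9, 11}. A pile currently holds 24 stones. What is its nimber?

Grundy values for subtraction set {4, 7, 9, 11}:
k:     0  1  2  3  4  5  6  7  8  9 10 11 12 13 14 15 16 17 18 19 20 21 22 23 24
g(k):  0  0  0  0  1  1  1  1  2  2  2  2  3  3  3  0  0  0  0  1  1  1  1  2  2
So g(24) = 2.

2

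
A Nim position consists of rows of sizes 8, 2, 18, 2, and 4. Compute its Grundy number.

30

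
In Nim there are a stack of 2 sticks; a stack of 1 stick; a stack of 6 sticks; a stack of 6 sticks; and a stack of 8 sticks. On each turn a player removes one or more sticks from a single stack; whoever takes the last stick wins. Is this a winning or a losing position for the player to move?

Winning position

Write each in binary and XOR column by column:
  0010  (2)
  0001  (1)
  0110  (6)
  0110  (6)
  1000  (8)
  ----
  1011  (11)
The nim-sum is 11 ≠ 0, so this is an N-position: the player to move can win.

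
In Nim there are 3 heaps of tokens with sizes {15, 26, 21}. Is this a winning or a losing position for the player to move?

Compute the nim-sum pairwise:
15 ^ 26 = 21
21 ^ 21 = 0
The nim-sum is 0, so this is a P-position: the player to move is in a losing position under optimal play.

Losing position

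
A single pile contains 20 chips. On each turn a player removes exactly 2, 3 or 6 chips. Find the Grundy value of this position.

Grundy values for subtraction set {2, 3, 6}:
k:     0  1  2  3  4  5  6  7  8  9 10 11 12 13 14 15 16 17 18 19 20
g(k):  0  0  1  1  2  0  3  1  2  0  0  1  1  2  0  3  1  2  0  0  1
So g(20) = 1.

1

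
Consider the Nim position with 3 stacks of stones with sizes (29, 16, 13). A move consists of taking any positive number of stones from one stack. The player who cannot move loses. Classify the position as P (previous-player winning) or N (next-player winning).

In binary:
  11101  (29)
  10000  (16)
  01101  (13)
  -----
  00000  (0)
The nim-sum is 0, so this is a P-position: the player to move is in a losing position under optimal play.

P-position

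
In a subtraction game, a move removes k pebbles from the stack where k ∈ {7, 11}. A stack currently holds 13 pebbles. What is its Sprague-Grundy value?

1

Compute g(0), g(1), … for moves {7, 11}:
k:     0  1  2  3  4  5  6  7  8  9 10 11 12 13
g(k):  0  0  0  0  0  0  0  1  1  1  1  1  1  1
So g(13) = 1.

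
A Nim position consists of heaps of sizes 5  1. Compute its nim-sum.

4

Compute the nim-sum pairwise:
5 ⊕ 1 = 4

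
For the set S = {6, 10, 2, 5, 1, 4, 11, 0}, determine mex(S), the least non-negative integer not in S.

3

The values 0, 1, 2 are all present; 3 is the first non-negative integer missing from the set.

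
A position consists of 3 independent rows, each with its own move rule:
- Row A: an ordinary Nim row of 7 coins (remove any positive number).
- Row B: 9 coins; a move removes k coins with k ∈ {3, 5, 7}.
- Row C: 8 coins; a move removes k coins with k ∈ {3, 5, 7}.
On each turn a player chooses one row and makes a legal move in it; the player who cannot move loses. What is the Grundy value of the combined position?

6

Row A is a plain Nim row of size 7, so its Grundy value is 7.
Grundy values for row B (subtraction set {3, 5, 7}):
k:     0  1  2  3  4  5  6  7  8  9
g(k):  0  0  0  1  1  1  2  2  2  3
So g(9) = 3.
Grundy values for row C (subtraction set {3, 5, 7}):
k:     0  1  2  3  4  5  6  7  8
g(k):  0  0  0  1  1  1  2  2  2
So g(8) = 2.
By the Sprague-Grundy theorem, the Grundy value of a sum of independent games is the XOR of the component values.
Combined value = 7 ⊕ 3 ⊕ 2 = 6.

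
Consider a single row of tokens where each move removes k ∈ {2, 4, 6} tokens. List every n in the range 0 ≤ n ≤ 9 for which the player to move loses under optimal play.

0, 1, 8, 9

Compute g(0), g(1), … for moves {2, 4, 6}:
k:     0  1  2  3  4  5  6  7  8  9
g(k):  0  0  1  1  2  2  3  3  0  0
The P-positions (g = 0) in 0..9 are 0, 1, 8, 9.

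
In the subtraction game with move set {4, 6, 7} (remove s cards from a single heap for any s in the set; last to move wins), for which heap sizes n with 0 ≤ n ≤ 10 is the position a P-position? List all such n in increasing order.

Build the Grundy sequence with g(k) = mex{g(k−s) : s ∈ {4, 6, 7}, s ≤ k}:
g(0) = mex{} = 0
g(1) = mex{} = 0
g(2) = mex{} = 0
g(3) = mex{} = 0
g(4) = mex{0} = 1
g(5) = mex{0} = 1
g(6) = mex{0} = 1
g(7) = mex{0} = 1
g(8) = mex{0,1} = 2
g(9) = mex{0,1} = 2
g(10) = mex{0,1} = 2
The P-positions (g = 0) in 0..10 are 0, 1, 2, 3.

0, 1, 2, 3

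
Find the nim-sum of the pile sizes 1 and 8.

9

Nim-sum: 1 XOR 8 = 9.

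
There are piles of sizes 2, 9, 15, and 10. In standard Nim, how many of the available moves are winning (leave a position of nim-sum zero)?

3

Compute the nim-sum pairwise:
2 ⊕ 9 = 11
11 ⊕ 15 = 4
4 ⊕ 10 = 14
The overall nim-sum is X = 14. A pile of size p has a winning move iff p XOR X < p (reduce it to p XOR X).
  2: 2 XOR 14 = 12 ≥ 2 — no move.
  9: 9 XOR 14 = 7 < 9 — winning move (to 7).
  15: 15 XOR 14 = 1 < 15 — winning move (to 1).
  10: 10 XOR 14 = 4 < 10 — winning move (to 4).
That gives 3 winning moves.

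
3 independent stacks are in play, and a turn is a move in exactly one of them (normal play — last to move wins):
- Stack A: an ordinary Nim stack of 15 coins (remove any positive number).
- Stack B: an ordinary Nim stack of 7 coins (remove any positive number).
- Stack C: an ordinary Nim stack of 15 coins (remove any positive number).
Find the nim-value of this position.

7

Stack A is a plain Nim stack of size 15, so its Grundy value is 15.
Stack B is a plain Nim stack of size 7, so its Grundy value is 7.
Stack C is a plain Nim stack of size 15, so its Grundy value is 15.
The value of a disjunctive sum is the nim-sum of the parts.
Combined value = 15 XOR 7 XOR 15 = 7.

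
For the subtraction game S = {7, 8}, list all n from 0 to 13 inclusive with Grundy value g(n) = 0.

0, 1, 2, 3, 4, 5, 6

Compute g(0), g(1), … for moves {7, 8}:
k:     0  1  2  3  4  5  6  7  8  9 10 11 12 13
g(k):  0  0  0  0  0  0  0  1  1  1  1  1  1  1
The P-positions (g = 0) in 0..13 are 0, 1, 2, 3, 4, 5, 6.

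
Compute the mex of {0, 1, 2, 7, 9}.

The values 0, 1, 2 are all present; 3 is the first non-negative integer missing from the set.

3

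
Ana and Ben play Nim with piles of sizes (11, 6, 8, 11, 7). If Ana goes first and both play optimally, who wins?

Ana wins

Bitwise XOR of the heap sizes:
  1011  (11)
  0110  (6)
  1000  (8)
  1011  (11)
  0111  (7)
  ----
  1001  (9)
The nim-sum is 9 ≠ 0, so this is an N-position: the player to move can win; Ana has a winning move.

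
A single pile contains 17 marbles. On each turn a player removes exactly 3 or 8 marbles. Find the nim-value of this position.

0

Grundy values for subtraction set {3, 8}:
k:     0  1  2  3  4  5  6  7  8  9 10 11 12 13 14 15 16 17
g(k):  0  0  0  1  1  1  0  0  2  1  1  0  0  0  1  1  1  0
So g(17) = 0.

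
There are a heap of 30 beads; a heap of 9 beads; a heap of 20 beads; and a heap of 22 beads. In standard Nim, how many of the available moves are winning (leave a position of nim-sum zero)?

Compute the nim-sum pairwise:
30 XOR 9 = 23
23 XOR 20 = 3
3 XOR 22 = 21
The overall nim-sum is X = 21. A heap of size p has a winning move iff p XOR X < p (reduce it to p XOR X).
  30: 30 XOR 21 = 11 < 30 — winning move (to 11).
  9: 9 XOR 21 = 28 ≥ 9 — no move.
  20: 20 XOR 21 = 1 < 20 — winning move (to 1).
  22: 22 XOR 21 = 3 < 22 — winning move (to 3).
That gives 3 winning moves.

3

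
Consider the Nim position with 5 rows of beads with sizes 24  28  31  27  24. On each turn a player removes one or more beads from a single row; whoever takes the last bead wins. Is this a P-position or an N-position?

N-position

Compute the nim-sum pairwise:
24 XOR 28 = 4
4 XOR 31 = 27
27 XOR 27 = 0
0 XOR 24 = 24
The nim-sum is 24 ≠ 0, so this is an N-position: the player to move can win.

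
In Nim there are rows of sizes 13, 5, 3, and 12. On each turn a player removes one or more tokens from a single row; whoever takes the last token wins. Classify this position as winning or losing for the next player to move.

Nim-sum: 13 ^ 5 ^ 3 ^ 12 = 7.
The nim-sum is 7 ≠ 0, so this is an N-position: the player to move can win.

Winning position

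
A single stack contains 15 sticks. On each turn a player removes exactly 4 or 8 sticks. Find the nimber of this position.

0

Compute g(0), g(1), … for moves {4, 8}:
k:     0  1  2  3  4  5  6  7  8  9 10 11 12 13 14 15
g(k):  0  0  0  0  1  1  1  1  2  2  2  2  0  0  0  0
So g(15) = 0.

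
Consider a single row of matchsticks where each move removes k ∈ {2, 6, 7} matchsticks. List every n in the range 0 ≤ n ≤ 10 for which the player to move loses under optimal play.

0, 1, 4, 5, 9

Compute g(0), g(1), … for moves {2, 6, 7}:
k:     0  1  2  3  4  5  6  7  8  9 10
g(k):  0  0  1  1  0  0  1  1  2  0  3
The P-positions (g = 0) in 0..10 are 0, 1, 4, 5, 9.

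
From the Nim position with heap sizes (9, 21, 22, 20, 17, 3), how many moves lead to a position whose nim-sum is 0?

1

Nim-sum: 9 ⊕ 21 ⊕ 22 ⊕ 20 ⊕ 17 ⊕ 3 = 12.
The overall nim-sum is X = 12. A heap of size p has a winning move iff p XOR X < p (reduce it to p XOR X).
  9: 9 XOR 12 = 5 < 9 — winning move (to 5).
  21: 21 XOR 12 = 25 ≥ 21 — no move.
  22: 22 XOR 12 = 26 ≥ 22 — no move.
  20: 20 XOR 12 = 24 ≥ 20 — no move.
  17: 17 XOR 12 = 29 ≥ 17 — no move.
  3: 3 XOR 12 = 15 ≥ 3 — no move.
That gives 1 winning move.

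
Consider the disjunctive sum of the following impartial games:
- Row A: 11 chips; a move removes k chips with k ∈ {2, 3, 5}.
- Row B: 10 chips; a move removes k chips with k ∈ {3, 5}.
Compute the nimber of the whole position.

Build the Grundy sequence for row A with g(k) = mex{g(k−s) : s ∈ {2, 3, 5}, s ≤ k}:
g(0) = mex{} = 0
g(1) = mex{} = 0
g(2) = mex{0} = 1
g(3) = mex{0} = 1
g(4) = mex{0,1} = 2
g(5) = mex{0,1} = 2
g(6) = mex{0,1,2} = 3
g(7) = mex{1,2} = 0
g(8) = mex{1,2,3} = 0
g(9) = mex{0,2,3} = 1
g(10) = mex{0,2} = 1
g(11) = mex{0,1,3} = 2
So g(11) = 2.
Build the Grundy sequence for row B with g(k) = mex{g(k−s) : s ∈ {3, 5}, s ≤ k}:
k:     0  1  2  3  4  5  6  7  8  9 10
g(k):  0  0  0  1  1  1  2  2  0  0  0
So g(10) = 0.
The value of a disjunctive sum is the nim-sum of the parts.
Combined value = 2 ⊕ 0 = 2.

2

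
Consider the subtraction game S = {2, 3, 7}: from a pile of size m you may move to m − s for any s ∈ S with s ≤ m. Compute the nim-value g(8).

Grundy values for subtraction set {2, 3, 7}:
k:     0  1  2  3  4  5  6  7  8
g(k):  0  0  1  1  2  0  0  1  1
So g(8) = 1.

1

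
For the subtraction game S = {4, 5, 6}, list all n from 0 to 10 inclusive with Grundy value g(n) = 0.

0, 1, 2, 3, 10

Grundy values for subtraction set {4, 5, 6}:
g(0) = mex{} = 0
g(1) = mex{} = 0
g(2) = mex{} = 0
g(3) = mex{} = 0
g(4) = mex{0} = 1
g(5) = mex{0} = 1
g(6) = mex{0} = 1
g(7) = mex{0} = 1
g(8) = mex{0,1} = 2
g(9) = mex{0,1} = 2
g(10) = mex{1} = 0
The P-positions (g = 0) in 0..10 are 0, 1, 2, 3, 10.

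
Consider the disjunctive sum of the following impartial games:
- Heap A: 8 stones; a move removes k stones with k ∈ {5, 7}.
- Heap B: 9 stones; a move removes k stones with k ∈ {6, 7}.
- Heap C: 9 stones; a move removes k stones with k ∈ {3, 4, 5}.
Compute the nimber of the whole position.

0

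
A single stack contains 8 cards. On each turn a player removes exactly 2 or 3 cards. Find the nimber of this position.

1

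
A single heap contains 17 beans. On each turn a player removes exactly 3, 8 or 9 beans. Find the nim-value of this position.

0

Build the Grundy sequence with g(k) = mex{g(k−s) : s ∈ {3, 8, 9}, s ≤ k}:
k:     0  1  2  3  4  5  6  7  8  9 10 11 12 13 14 15 16 17
g(k):  0  0  0  1  1  1  0  0  2  1  1  3  0  0  2  1  1  0
So g(17) = 0.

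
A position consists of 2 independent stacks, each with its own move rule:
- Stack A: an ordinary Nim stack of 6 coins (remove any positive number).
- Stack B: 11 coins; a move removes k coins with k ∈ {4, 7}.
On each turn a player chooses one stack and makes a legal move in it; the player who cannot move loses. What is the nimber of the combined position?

Stack A is a plain Nim stack of size 6, so its Grundy value is 6.
Grundy values for stack B (subtraction set {4, 7}):
g(0) = mex{} = 0
g(1) = mex{} = 0
g(2) = mex{} = 0
g(3) = mex{} = 0
g(4) = mex{0} = 1
g(5) = mex{0} = 1
g(6) = mex{0} = 1
g(7) = mex{0} = 1
g(8) = mex{0,1} = 2
g(9) = mex{0,1} = 2
g(10) = mex{0,1} = 2
g(11) = mex{1} = 0
So g(11) = 0.
By the Sprague-Grundy theorem, the Grundy value of a sum of independent games is the XOR of the component values.
Combined value = 6 XOR 0 = 6.

6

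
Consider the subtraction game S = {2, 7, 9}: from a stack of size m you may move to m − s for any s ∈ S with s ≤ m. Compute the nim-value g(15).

0

Grundy values for subtraction set {2, 7, 9}:
k:     0  1  2  3  4  5  6  7  8  9 10 11 12 13 14 15
g(k):  0  0  1  1  0  0  1  1  2  2  3  3  2  2  3  0
So g(15) = 0.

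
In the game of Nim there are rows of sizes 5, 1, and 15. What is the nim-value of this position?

11

Nim-sum: 5 ⊕ 1 ⊕ 15 = 11.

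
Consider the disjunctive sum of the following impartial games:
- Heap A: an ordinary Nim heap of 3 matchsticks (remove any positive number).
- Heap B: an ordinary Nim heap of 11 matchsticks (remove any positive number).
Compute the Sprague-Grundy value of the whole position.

8

Heap A is a plain Nim heap of size 3, so its Grundy value is 3.
Heap B is a plain Nim heap of size 11, so its Grundy value is 11.
By the Sprague-Grundy theorem, the Grundy value of a sum of independent games is the XOR of the component values.
Combined value = 3 XOR 11 = 8.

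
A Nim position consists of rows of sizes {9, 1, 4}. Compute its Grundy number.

Nim-sum: 9 XOR 1 XOR 4 = 12.

12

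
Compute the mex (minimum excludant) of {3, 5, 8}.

0

0 is not in the set, so the mex is 0.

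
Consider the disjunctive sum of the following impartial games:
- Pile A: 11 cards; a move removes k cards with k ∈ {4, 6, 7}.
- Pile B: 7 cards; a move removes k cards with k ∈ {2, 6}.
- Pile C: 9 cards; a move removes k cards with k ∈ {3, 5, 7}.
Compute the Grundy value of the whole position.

For pile A, compute g(0), g(1), … with moves {4, 6, 7}:
k:     0  1  2  3  4  5  6  7  8  9 10 11
g(k):  0  0  0  0  1  1  1  1  2  2  2  0
So g(11) = 0.
Grundy values for pile B (subtraction set {2, 6}):
k:     0  1  2  3  4  5  6  7
g(k):  0  0  1  1  0  0  1  1
So g(7) = 1.
For pile C, compute g(0), g(1), … with moves {3, 5, 7}:
k:     0  1  2  3  4  5  6  7  8  9
g(k):  0  0  0  1  1  1  2  2  2  3
So g(9) = 3.
By the Sprague-Grundy theorem, the Grundy value of a sum of independent games is the XOR of the component values.
Combined value = 0 XOR 1 XOR 3 = 2.

2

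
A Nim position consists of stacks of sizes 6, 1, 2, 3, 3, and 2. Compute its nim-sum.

7

Bitwise XOR of the heap sizes:
  110  (6)
  001  (1)
  010  (2)
  011  (3)
  011  (3)
  010  (2)
  ---
  111  (7)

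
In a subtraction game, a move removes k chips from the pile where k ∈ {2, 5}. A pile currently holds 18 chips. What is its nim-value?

Grundy values for subtraction set {2, 5}:
k:     0  1  2  3  4  5  6  7  8  9 10 11 12 13 14 15 16 17 18
g(k):  0  0  1  1  0  2  1  0  0  1  1  0  2  1  0  0  1  1  0
So g(18) = 0.

0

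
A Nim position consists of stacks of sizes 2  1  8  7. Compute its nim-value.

Compute the nim-sum pairwise:
2 ⊕ 1 = 3
3 ⊕ 8 = 11
11 ⊕ 7 = 12

12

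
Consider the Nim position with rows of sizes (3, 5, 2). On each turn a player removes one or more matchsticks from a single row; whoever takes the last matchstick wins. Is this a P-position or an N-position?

N-position

Bitwise XOR of the heap sizes:
  011  (3)
  101  (5)
  010  (2)
  ---
  100  (4)
The nim-sum is 4 ≠ 0, so this is an N-position: the player to move can win.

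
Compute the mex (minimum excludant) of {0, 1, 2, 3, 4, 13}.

The values 0, 1, 2, 3, 4 are all present; 5 is the first non-negative integer missing from the set.

5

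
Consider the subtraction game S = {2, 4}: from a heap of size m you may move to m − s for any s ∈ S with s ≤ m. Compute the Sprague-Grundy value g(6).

Build the Grundy sequence with g(k) = mex{g(k−s) : s ∈ {2, 4}, s ≤ k}:
k:     0  1  2  3  4  5  6
g(k):  0  0  1  1  2  2  0
So g(6) = 0.

0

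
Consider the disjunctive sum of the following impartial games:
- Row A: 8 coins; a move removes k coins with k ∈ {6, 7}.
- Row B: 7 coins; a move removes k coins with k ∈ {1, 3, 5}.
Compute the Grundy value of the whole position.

0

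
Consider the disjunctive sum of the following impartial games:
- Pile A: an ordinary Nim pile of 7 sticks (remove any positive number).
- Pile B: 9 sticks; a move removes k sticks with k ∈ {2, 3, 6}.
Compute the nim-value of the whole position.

7

Pile A is a plain Nim pile of size 7, so its Grundy value is 7.
Grundy values for pile B (subtraction set {2, 3, 6}):
k:     0  1  2  3  4  5  6  7  8  9
g(k):  0  0  1  1  2  0  3  1  2  0
So g(9) = 0.
The value of a disjunctive sum is the nim-sum of the parts.
Combined value = 7 ⊕ 0 = 7.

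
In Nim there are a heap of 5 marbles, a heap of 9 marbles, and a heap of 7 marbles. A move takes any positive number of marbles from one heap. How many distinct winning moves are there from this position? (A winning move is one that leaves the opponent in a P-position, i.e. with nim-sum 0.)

Compute the nim-sum pairwise:
5 ^ 9 = 12
12 ^ 7 = 11
The overall nim-sum is X = 11. A heap of size p has a winning move iff p XOR X < p (reduce it to p XOR X).
  5: 5 XOR 11 = 14 ≥ 5 — no move.
  9: 9 XOR 11 = 2 < 9 — winning move (to 2).
  7: 7 XOR 11 = 12 ≥ 7 — no move.
That gives 1 winning move.

1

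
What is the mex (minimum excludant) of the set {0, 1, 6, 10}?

2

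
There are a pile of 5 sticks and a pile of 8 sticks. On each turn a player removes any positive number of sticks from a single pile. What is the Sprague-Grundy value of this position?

13

Nim-sum: 5 ⊕ 8 = 13.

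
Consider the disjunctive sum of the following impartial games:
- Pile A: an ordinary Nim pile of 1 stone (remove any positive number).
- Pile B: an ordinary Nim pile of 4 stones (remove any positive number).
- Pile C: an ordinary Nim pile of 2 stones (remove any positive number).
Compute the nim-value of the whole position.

7

Pile A is a plain Nim pile of size 1, so its Grundy value is 1.
Pile B is a plain Nim pile of size 4, so its Grundy value is 4.
Pile C is a plain Nim pile of size 2, so its Grundy value is 2.
The value of a disjunctive sum is the nim-sum of the parts.
Combined value = 1 XOR 4 XOR 2 = 7.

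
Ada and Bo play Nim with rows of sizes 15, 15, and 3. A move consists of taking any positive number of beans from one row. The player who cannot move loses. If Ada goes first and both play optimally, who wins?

Write each in binary and XOR column by column:
  1111  (15)
  1111  (15)
  0011  (3)
  ----
  0011  (3)
The nim-sum is 3 ≠ 0, so this is an N-position: the player to move can win; Ada has a winning move.

Ada wins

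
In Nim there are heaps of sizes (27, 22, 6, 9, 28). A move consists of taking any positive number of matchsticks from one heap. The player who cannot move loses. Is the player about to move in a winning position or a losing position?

Nim-sum: 27 ⊕ 22 ⊕ 6 ⊕ 9 ⊕ 28 = 30.
The nim-sum is 30 ≠ 0, so this is an N-position: the player to move can win.

Winning position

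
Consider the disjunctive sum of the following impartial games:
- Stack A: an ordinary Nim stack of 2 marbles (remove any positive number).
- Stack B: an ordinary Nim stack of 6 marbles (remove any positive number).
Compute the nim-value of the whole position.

4

Stack A is a plain Nim stack of size 2, so its Grundy value is 2.
Stack B is a plain Nim stack of size 6, so its Grundy value is 6.
The value of a disjunctive sum is the nim-sum of the parts.
Combined value = 2 ⊕ 6 = 4.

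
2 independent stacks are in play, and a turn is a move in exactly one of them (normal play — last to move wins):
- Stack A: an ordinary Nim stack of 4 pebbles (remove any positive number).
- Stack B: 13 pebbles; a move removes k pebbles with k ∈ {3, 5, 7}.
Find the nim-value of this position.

5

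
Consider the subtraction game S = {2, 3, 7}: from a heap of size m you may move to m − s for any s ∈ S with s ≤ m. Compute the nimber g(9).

2

Build the Grundy sequence with g(k) = mex{g(k−s) : s ∈ {2, 3, 7}, s ≤ k}:
k:     0  1  2  3  4  5  6  7  8  9
g(k):  0  0  1  1  2  0  0  1  1  2
So g(9) = 2.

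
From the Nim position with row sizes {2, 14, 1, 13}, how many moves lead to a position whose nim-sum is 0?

0

Bitwise XOR of the heap sizes:
  0010  (2)
  1110  (14)
  0001  (1)
  1101  (13)
  ----
  0000  (0)
The nim-sum is already 0, so every move leaves a nonzero nim-sum — there are no winning moves.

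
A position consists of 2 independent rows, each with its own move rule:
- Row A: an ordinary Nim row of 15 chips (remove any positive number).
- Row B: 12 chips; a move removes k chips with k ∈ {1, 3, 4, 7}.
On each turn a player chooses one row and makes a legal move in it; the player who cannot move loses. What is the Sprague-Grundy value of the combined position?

13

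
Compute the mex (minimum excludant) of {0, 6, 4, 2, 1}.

3

The values 0, 1, 2 are all present; 3 is the first non-negative integer missing from the set.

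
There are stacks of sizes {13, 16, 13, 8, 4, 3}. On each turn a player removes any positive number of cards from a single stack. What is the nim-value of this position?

Bitwise XOR of the heap sizes:
  01101  (13)
  10000  (16)
  01101  (13)
  01000  (8)
  00100  (4)
  00011  (3)
  -----
  11111  (31)

31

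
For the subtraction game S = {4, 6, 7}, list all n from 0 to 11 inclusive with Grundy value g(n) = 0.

0, 1, 2, 3, 11

Build the Grundy sequence with g(k) = mex{g(k−s) : s ∈ {4, 6, 7}, s ≤ k}:
g(0) = mex{} = 0
g(1) = mex{} = 0
g(2) = mex{} = 0
g(3) = mex{} = 0
g(4) = mex{0} = 1
g(5) = mex{0} = 1
g(6) = mex{0} = 1
g(7) = mex{0} = 1
g(8) = mex{0,1} = 2
g(9) = mex{0,1} = 2
g(10) = mex{0,1} = 2
g(11) = mex{1} = 0
The P-positions (g = 0) in 0..11 are 0, 1, 2, 3, 11.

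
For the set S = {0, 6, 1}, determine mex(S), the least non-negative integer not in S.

The values 0, 1 are all present; 2 is the first non-negative integer missing from the set.

2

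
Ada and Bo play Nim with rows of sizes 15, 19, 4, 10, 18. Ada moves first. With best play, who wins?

Nim-sum: 15 XOR 19 XOR 4 XOR 10 XOR 18 = 0.
The nim-sum is 0, so this is a P-position: the player to move is in a losing position under optimal play; Ada is about to move from it and so loses — Bo wins.

Bo wins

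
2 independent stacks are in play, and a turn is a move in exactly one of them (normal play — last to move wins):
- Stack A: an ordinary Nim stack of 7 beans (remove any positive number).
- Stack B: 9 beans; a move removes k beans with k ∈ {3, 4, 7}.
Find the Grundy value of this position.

4

Stack A is a plain Nim stack of size 7, so its Grundy value is 7.
For stack B, compute g(0), g(1), … with moves {3, 4, 7}:
g(0) = mex{} = 0
g(1) = mex{} = 0
g(2) = mex{} = 0
g(3) = mex{0} = 1
g(4) = mex{0} = 1
g(5) = mex{0} = 1
g(6) = mex{0,1} = 2
g(7) = mex{0,1} = 2
g(8) = mex{0,1} = 2
g(9) = mex{0,1,2} = 3
So g(9) = 3.
By the Sprague-Grundy theorem, the Grundy value of a sum of independent games is the XOR of the component values.
Combined value = 7 XOR 3 = 4.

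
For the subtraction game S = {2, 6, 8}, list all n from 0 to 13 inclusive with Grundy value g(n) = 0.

Grundy values for subtraction set {2, 6, 8}:
k:     0  1  2  3  4  5  6  7  8  9 10 11 12 13
g(k):  0  0  1  1  0  0  1  1  2  2  3  3  2  2
The P-positions (g = 0) in 0..13 are 0, 1, 4, 5.

0, 1, 4, 5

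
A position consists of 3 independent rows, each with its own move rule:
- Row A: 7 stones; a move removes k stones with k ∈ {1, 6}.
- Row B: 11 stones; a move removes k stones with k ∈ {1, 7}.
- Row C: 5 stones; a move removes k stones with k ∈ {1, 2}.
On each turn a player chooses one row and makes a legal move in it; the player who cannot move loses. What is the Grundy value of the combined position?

3

Grundy values for row A (subtraction set {1, 6}):
g(0) = mex{} = 0
g(1) = mex{0} = 1
g(2) = mex{1} = 0
g(3) = mex{0} = 1
g(4) = mex{1} = 0
g(5) = mex{0} = 1
g(6) = mex{0,1} = 2
g(7) = mex{1,2} = 0
So g(7) = 0.
Build the Grundy sequence for row B with g(k) = mex{g(k−s) : s ∈ {1, 7}, s ≤ k}:
g(0) = mex{} = 0
g(1) = mex{0} = 1
g(2) = mex{1} = 0
g(3) = mex{0} = 1
g(4) = mex{1} = 0
g(5) = mex{0} = 1
g(6) = mex{1} = 0
g(7) = mex{0} = 1
g(8) = mex{1} = 0
g(9) = mex{0} = 1
g(10) = mex{1} = 0
g(11) = mex{0} = 1
So g(11) = 1.
For row C, compute g(0), g(1), … with moves {1, 2}:
k:     0  1  2  3  4  5
g(k):  0  1  2  0  1  2
So g(5) = 2.
The value of a disjunctive sum is the nim-sum of the parts.
Combined value = 0 ⊕ 1 ⊕ 2 = 3.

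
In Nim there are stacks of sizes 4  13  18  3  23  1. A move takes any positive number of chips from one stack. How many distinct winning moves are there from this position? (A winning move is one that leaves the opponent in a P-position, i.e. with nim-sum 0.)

1

Compute the nim-sum pairwise:
4 XOR 13 = 9
9 XOR 18 = 27
27 XOR 3 = 24
24 XOR 23 = 15
15 XOR 1 = 14
The overall nim-sum is X = 14. A stack of size p has a winning move iff p XOR X < p (reduce it to p XOR X).
  4: 4 XOR 14 = 10 ≥ 4 — no move.
  13: 13 XOR 14 = 3 < 13 — winning move (to 3).
  18: 18 XOR 14 = 28 ≥ 18 — no move.
  3: 3 XOR 14 = 13 ≥ 3 — no move.
  23: 23 XOR 14 = 25 ≥ 23 — no move.
  1: 1 XOR 14 = 15 ≥ 1 — no move.
That gives 1 winning move.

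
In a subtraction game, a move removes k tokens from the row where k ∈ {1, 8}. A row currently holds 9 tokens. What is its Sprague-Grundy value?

Grundy values for subtraction set {1, 8}:
k:     0  1  2  3  4  5  6  7  8  9
g(k):  0  1  0  1  0  1  0  1  2  0
So g(9) = 0.

0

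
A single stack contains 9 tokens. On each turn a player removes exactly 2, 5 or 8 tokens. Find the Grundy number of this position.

Compute g(0), g(1), … for moves {2, 5, 8}:
g(0) = mex{} = 0
g(1) = mex{} = 0
g(2) = mex{0} = 1
g(3) = mex{0} = 1
g(4) = mex{1} = 0
g(5) = mex{0,1} = 2
g(6) = mex{0} = 1
g(7) = mex{1,2} = 0
g(8) = mex{0,1} = 2
g(9) = mex{0} = 1
So g(9) = 1.

1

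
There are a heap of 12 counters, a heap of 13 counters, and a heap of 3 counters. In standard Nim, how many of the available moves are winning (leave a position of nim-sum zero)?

1

In binary:
  1100  (12)
  1101  (13)
  0011  (3)
  ----
  0010  (2)
The overall nim-sum is X = 2. A heap of size p has a winning move iff p XOR X < p (reduce it to p XOR X).
  12: 12 XOR 2 = 14 ≥ 12 — no move.
  13: 13 XOR 2 = 15 ≥ 13 — no move.
  3: 3 XOR 2 = 1 < 3 — winning move (to 1).
That gives 1 winning move.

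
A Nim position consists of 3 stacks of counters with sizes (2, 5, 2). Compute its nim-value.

5

Nim-sum: 2 XOR 5 XOR 2 = 5.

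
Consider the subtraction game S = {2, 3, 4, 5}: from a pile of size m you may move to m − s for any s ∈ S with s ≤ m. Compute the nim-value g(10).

1

Grundy values for subtraction set {2, 3, 4, 5}:
g(0) = mex{} = 0
g(1) = mex{} = 0
g(2) = mex{0} = 1
g(3) = mex{0} = 1
g(4) = mex{0,1} = 2
g(5) = mex{0,1} = 2
g(6) = mex{0,1,2} = 3
g(7) = mex{1,2} = 0
g(8) = mex{1,2,3} = 0
g(9) = mex{0,2,3} = 1
g(10) = mex{0,2,3} = 1
So g(10) = 1.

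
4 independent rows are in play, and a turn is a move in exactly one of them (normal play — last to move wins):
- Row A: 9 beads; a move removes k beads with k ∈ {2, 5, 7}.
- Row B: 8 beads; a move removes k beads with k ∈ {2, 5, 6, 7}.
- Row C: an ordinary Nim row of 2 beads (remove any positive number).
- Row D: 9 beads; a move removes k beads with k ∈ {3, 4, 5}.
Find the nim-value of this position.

Grundy values for row A (subtraction set {2, 5, 7}):
g(0) = mex{} = 0
g(1) = mex{} = 0
g(2) = mex{0} = 1
g(3) = mex{0} = 1
g(4) = mex{1} = 0
g(5) = mex{0,1} = 2
g(6) = mex{0} = 1
g(7) = mex{0,1,2} = 3
g(8) = mex{0,1} = 2
g(9) = mex{0,1,3} = 2
So g(9) = 2.
Build the Grundy sequence for row B with g(k) = mex{g(k−s) : s ∈ {2, 5, 6, 7}, s ≤ k}:
k:     0  1  2  3  4  5  6  7  8
g(k):  0  0  1  1  0  2  1  3  2
So g(8) = 2.
Row C is a plain Nim row of size 2, so its Grundy value is 2.
For row D, compute g(0), g(1), … with moves {3, 4, 5}:
g(0) = mex{} = 0
g(1) = mex{} = 0
g(2) = mex{} = 0
g(3) = mex{0} = 1
g(4) = mex{0} = 1
g(5) = mex{0} = 1
g(6) = mex{0,1} = 2
g(7) = mex{0,1} = 2
g(8) = mex{1} = 0
g(9) = mex{1,2} = 0
So g(9) = 0.
The value of a disjunctive sum is the nim-sum of the parts.
Combined value = 2 XOR 2 XOR 2 XOR 0 = 2.

2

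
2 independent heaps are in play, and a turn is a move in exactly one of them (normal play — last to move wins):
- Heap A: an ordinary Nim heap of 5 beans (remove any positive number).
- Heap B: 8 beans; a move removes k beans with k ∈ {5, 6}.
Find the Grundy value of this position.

4

Heap A is a plain Nim heap of size 5, so its Grundy value is 5.
For heap B, compute g(0), g(1), … with moves {5, 6}:
k:     0  1  2  3  4  5  6  7  8
g(k):  0  0  0  0  0  1  1  1  1
So g(8) = 1.
The value of a disjunctive sum is the nim-sum of the parts.
Combined value = 5 XOR 1 = 4.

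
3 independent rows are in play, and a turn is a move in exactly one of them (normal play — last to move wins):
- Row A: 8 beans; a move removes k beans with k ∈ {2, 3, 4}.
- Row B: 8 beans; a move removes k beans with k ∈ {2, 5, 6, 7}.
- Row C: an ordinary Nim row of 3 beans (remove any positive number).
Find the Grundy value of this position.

0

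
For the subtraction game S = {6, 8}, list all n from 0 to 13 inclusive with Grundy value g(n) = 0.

0, 1, 2, 3, 4, 5

Compute g(0), g(1), … for moves {6, 8}:
k:     0  1  2  3  4  5  6  7  8  9 10 11 12 13
g(k):  0  0  0  0  0  0  1  1  1  1  1  1  2  2
The P-positions (g = 0) in 0..13 are 0, 1, 2, 3, 4, 5.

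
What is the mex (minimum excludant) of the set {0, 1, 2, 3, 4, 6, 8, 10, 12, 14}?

5

The values 0, 1, 2, 3, 4 are all present; 5 is the first non-negative integer missing from the set.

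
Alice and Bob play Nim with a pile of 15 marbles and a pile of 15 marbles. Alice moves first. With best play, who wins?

Bob wins

Write each in binary and XOR column by column:
  1111  (15)
  1111  (15)
  ----
  0000  (0)
The nim-sum is 0, so this is a P-position: the player to move is in a losing position under optimal play; Alice is about to move from it and so loses — Bob wins.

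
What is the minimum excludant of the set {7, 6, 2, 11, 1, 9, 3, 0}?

4

The values 0, 1, 2, 3 are all present; 4 is the first non-negative integer missing from the set.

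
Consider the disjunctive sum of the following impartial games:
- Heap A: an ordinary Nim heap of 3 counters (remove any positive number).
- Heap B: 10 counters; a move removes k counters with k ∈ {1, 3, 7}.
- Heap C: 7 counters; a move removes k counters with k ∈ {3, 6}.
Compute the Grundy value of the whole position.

1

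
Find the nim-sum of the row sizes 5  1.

Compute the nim-sum pairwise:
5 XOR 1 = 4

4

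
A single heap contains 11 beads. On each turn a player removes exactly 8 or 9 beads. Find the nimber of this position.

Compute g(0), g(1), … for moves {8, 9}:
g(0) = mex{} = 0
g(1) = mex{} = 0
g(2) = mex{} = 0
g(3) = mex{} = 0
g(4) = mex{} = 0
g(5) = mex{} = 0
g(6) = mex{} = 0
g(7) = mex{} = 0
g(8) = mex{0} = 1
g(9) = mex{0} = 1
g(10) = mex{0} = 1
g(11) = mex{0} = 1
So g(11) = 1.

1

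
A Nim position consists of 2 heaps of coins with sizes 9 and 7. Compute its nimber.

14

Nim-sum: 9 ^ 7 = 14.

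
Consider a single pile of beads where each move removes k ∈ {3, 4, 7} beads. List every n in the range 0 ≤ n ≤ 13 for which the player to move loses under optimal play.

0, 1, 2, 10, 11, 12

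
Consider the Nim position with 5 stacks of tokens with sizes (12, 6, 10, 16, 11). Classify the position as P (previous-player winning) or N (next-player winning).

Compute the nim-sum pairwise:
12 ^ 6 = 10
10 ^ 10 = 0
0 ^ 16 = 16
16 ^ 11 = 27
The nim-sum is 27 ≠ 0, so this is an N-position: the player to move can win.

N-position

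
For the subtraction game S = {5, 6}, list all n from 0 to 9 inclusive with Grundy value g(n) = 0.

Grundy values for subtraction set {5, 6}:
k:     0  1  2  3  4  5  6  7  8  9
g(k):  0  0  0  0  0  1  1  1  1  1
The P-positions (g = 0) in 0..9 are 0, 1, 2, 3, 4.

0, 1, 2, 3, 4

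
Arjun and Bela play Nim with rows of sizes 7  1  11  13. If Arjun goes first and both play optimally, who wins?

Compute the nim-sum pairwise:
7 ^ 1 = 6
6 ^ 11 = 13
13 ^ 13 = 0
The nim-sum is 0, so this is a P-position: the player to move is in a losing position under optimal play; Arjun is about to move from it and so loses — Bela wins.

Bela wins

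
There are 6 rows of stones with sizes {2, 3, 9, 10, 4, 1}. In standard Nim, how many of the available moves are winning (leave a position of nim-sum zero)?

1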